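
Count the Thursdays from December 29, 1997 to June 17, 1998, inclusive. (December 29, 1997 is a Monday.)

December 29, 1997 is a Monday; the first Thursday on or after it is January 1, 1998 (3 days later).
From January 1, 1998 to June 17, 1998: 30 + 28 + 31 + 30 + 31 + 17 = 167 days (rest of January, February, March, April, May, June).
167 ÷ 7 = 23 full weeks with remainder 6, so 23 more Thursdays after the first → 24.

24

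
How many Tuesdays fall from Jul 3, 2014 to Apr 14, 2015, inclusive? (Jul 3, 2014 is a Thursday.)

41

Jul 3, 2014 is a Thursday; the first Tuesday on or after it is Jul 8, 2014 (5 days later).
From Jul 8, 2014 to Apr 14, 2015: 23 + 31 + 30 + 31 + 30 + 31 + 31 + 28 + 31 + 14 = 280 days (rest of Jul, Aug, Sep, Oct, Nov, Dec, Jan, Feb, Mar, Apr).
280 ÷ 7 = 40 full weeks with remainder 0, so 40 more Tuesdays after the first → 41.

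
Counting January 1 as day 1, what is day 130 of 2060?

Jan has 31 days (130 − 31 = 99 remain).
Feb has 29 days (99 − 29 = 70 remain).
Mar has 31 days (70 − 31 = 39 remain).
Apr has 30 days (39 − 30 = 9 remain).
9 into May → May 9.

May 9, 2060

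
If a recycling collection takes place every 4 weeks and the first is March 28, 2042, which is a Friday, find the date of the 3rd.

The 3rd occurrence is 2 intervals after the first: 2 × 28 = 56 days after March 28, 2042.
March has 31 days — 3 days to the end of March leaves 53.
April has 30 days (23 left).
23 days into May → May 23, 2042.

May 23, 2042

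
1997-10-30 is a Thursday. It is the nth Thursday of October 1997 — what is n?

5th

Day 30 falls in week ⌈30/7⌉ of the month.
Days 1–7 hold the 1st Thursday, 8–14 the 2nd, 15–21 the 3rd, 22–28 the 4th, 29–31 the 5th.
30 is in the range for the 5th.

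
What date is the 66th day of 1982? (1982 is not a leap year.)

March 7, 1982

January has 31 days (66 − 31 = 35 remain).
February has 28 days (35 − 28 = 7 remain).
7 into March → March 7.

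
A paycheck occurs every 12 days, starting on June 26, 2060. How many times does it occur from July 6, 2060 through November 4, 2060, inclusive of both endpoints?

Occurrences land 12·i days after June 26, 2060 for i = 0, 1, 2, …
July 6, 2060 is 10 days after the start; 10 ÷ 12 = 0 remainder 10; since the remainder is 10, round up to i = 1. First occurrence in the window: #2 on July 8, 2060 (1×12 = 12 days in).
November 4, 2060 is 131 days after the start; 131 ÷ 12 = 10 remainder 11. Last occurrence in the window: #11 on October 24, 2060.
Occurrences #2 through #11: 10 in total.

10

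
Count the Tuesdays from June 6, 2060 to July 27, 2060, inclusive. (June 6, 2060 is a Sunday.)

8

June 6, 2060 is a Sunday; the first Tuesday on or after it is June 8, 2060 (2 days later).
From June 8, 2060 to July 27, 2060: 22 + 27 = 49 days (rest of June, July).
49 ÷ 7 = 7 full weeks with remainder 0, so 7 more Tuesdays after the first → 8.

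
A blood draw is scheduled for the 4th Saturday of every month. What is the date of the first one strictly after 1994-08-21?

August 1994 starts on a Monday; its first Saturday is the 6th, so the 4th Saturday is the 27th — 1994-08-27.
1994-08-27 is after 1994-08-21, so that is the next one.

1994-08-27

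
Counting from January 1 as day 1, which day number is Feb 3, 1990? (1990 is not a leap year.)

Days in months before Feb: 31 = 31.
Plus 3 days into Feb → day 34.

34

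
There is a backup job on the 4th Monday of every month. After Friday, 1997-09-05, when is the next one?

September 1997 starts on a Monday; its first Monday is the 1st, so the 4th Monday is the 22nd — 1997-09-22.
1997-09-22 is after 1997-09-05, so that is the next one.

1997-09-22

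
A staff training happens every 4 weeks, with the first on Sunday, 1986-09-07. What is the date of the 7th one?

1987-02-22

The 7th occurrence is 6 intervals after the first: 6 × 28 = 168 days after 1986-09-07.
September has 30 days — 23 days to the end of September leaves 145.
October has 31 days (114 left).
November has 30 days (84 left).
December has 31 days (53 left).
January has 31 days (22 left).
22 days into February → 1987-02-22.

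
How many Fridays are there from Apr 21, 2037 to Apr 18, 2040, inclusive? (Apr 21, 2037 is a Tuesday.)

156

Apr 21, 2037 is a Tuesday; the first Friday on or after it is Apr 24, 2037 (3 days later).
From Apr 24, 2037 to Apr 18, 2040: 251 + 365 + 365 + 109 = 1090 days (rest of 2037, 2038, 2039, to Apr 18, 2040 in 2040).
1090 ÷ 7 = 155 full weeks with remainder 5, so 155 more Fridays after the first → 156.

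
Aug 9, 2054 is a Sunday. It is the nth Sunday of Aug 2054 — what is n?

2nd

Day 9 falls in week ⌈9/7⌉ of the month.
Days 1–7 hold the 1st Sunday, 8–14 the 2nd, 15–21 the 3rd, 22–28 the 4th, 29–31 the 5th.
9 is in the range for the 2nd.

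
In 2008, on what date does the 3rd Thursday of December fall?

The first Thursday of December 2008 is December 4.
The 3rd Thursday is 2 weeks later: 4 + 14 = 18.

18 December 2008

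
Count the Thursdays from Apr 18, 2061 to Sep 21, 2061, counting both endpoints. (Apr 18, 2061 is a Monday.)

Apr 18, 2061 is a Monday; the first Thursday on or after it is Apr 21, 2061 (3 days later).
From Apr 21, 2061 to Sep 21, 2061: 9 + 31 + 30 + 31 + 31 + 21 = 153 days (rest of Apr, May, Jun, Jul, Aug, Sep).
153 ÷ 7 = 21 full weeks with remainder 6, so 21 more Thursdays after the first → 22.

22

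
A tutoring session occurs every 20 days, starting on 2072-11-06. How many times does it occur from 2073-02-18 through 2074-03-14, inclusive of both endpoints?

19

Occurrences land 20·i days after 2072-11-06 for i = 0, 1, 2, …
2073-02-18 is 104 days after the start; 104 ÷ 20 = 5 remainder 4; since the remainder is 4, round up to i = 6. First occurrence in the window: #7 on 2073-03-06 (6×20 = 120 days in).
2074-03-14 is 493 days after the start; 493 ÷ 20 = 24 remainder 13. Last occurrence in the window: #25 on 2074-03-01.
Occurrences #7 through #25: 19 in total.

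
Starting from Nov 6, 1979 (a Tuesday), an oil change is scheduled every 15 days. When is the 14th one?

May 19, 1980

The 14th occurrence is 13 intervals after the first: 13 × 15 = 195 days after Nov 6, 1979.
Nov has 30 days — 24 days to the end of Nov leaves 171.
Dec has 31 days (140 left).
Jan has 31 days (109 left).
Feb has 29 days (80 left).
Mar has 31 days (49 left).
Apr has 30 days (19 left).
19 days into May → May 19, 1980.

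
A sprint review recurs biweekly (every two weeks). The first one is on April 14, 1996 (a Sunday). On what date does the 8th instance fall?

The 8th occurrence is 7 intervals after the first: 7 × 14 = 98 days after April 14, 1996.
April has 30 days — 16 days to the end of April leaves 82.
May has 31 days (51 left).
June has 30 days (21 left).
21 days into July → July 21, 1996.

July 21, 1996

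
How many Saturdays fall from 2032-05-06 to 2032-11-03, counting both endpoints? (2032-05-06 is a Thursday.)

26

2032-05-06 is a Thursday; the first Saturday on or after it is 2032-05-08 (2 days later).
From 2032-05-08 to 2032-11-03: 23 + 30 + 31 + 31 + 30 + 31 + 3 = 179 days (rest of May, June, July, August, September, October, November).
179 ÷ 7 = 25 full weeks with remainder 4, so 25 more Saturdays after the first → 26.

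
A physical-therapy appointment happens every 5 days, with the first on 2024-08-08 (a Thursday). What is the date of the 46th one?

The 46th occurrence is 45 intervals after the first: 45 × 5 = 225 days after 2024-08-08.
August has 31 days — 23 days to the end of August leaves 202.
September has 30 days (172 left).
October has 31 days (141 left).
November has 30 days (111 left).
December has 31 days (80 left).
January has 31 days (49 left).
February has 28 days (21 left).
21 days into March → 2025-03-21.

2025-03-21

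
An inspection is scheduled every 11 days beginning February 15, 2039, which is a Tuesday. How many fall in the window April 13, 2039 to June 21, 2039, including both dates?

Occurrences land 11·i days after February 15, 2039 for i = 0, 1, 2, …
April 13, 2039 is 57 days after the start; 57 ÷ 11 = 5 remainder 2; since the remainder is 2, round up to i = 6. First occurrence in the window: #7 on April 22, 2039 (6×11 = 66 days in).
June 21, 2039 is 126 days after the start; 126 ÷ 11 = 11 remainder 5. Last occurrence in the window: #12 on June 16, 2039.
Occurrences #7 through #12: 6 in total.

6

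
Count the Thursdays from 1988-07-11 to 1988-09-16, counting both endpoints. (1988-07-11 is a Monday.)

10

1988-07-11 is a Monday; the first Thursday on or after it is 1988-07-14 (3 days later).
From 1988-07-14 to 1988-09-16: 17 + 31 + 16 = 64 days (rest of July, August, September).
64 ÷ 7 = 9 full weeks with remainder 1, so 9 more Thursdays after the first → 10.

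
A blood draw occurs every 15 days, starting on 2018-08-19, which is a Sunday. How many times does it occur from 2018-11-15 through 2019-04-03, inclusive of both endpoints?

Occurrences land 15·i days after 2018-08-19 for i = 0, 1, 2, …
2018-11-15 is 88 days after the start; 88 ÷ 15 = 5 remainder 13; since the remainder is 13, round up to i = 6. First occurrence in the window: #7 on 2018-11-17 (6×15 = 90 days in).
2019-04-03 is 227 days after the start; 227 ÷ 15 = 15 remainder 2. Last occurrence in the window: #16 on 2019-04-01.
Occurrences #7 through #16: 10 in total.

10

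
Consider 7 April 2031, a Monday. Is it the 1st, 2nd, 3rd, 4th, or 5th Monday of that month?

1st

Day 7 falls in week ⌈7/7⌉ of the month.
Days 1–7 hold the 1st Monday, 8–14 the 2nd, 15–21 the 3rd, 22–28 the 4th, 29–31 the 5th.
7 is in the range for the 1st.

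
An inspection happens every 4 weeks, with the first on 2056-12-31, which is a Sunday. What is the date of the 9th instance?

The 9th occurrence is 8 intervals after the first: 8 × 28 = 224 days after 2056-12-31.
December has 31 days — 0 days to the end of December leaves 224.
January has 31 days (193 left).
February has 28 days (165 left).
March has 31 days (134 left).
April has 30 days (104 left).
May has 31 days (73 left).
June has 30 days (43 left).
July has 31 days (12 left).
12 days into August → 2057-08-12.

2057-08-12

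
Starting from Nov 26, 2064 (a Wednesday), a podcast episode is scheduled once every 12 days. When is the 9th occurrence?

Mar 2, 2065

The 9th occurrence is 8 intervals after the first: 8 × 12 = 96 days after Nov 26, 2064.
Nov has 30 days — 4 days to the end of Nov leaves 92.
Dec has 31 days (61 left).
Jan has 31 days (30 left).
Feb has 28 days (2 left).
2 days into Mar → Mar 2, 2065.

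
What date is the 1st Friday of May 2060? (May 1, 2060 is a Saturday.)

May 2060 begins on a Saturday, so the first Friday is May 7 (6 days later).

7 May 2060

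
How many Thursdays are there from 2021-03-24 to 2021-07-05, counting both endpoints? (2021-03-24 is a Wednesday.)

2021-03-24 is a Wednesday; the first Thursday on or after it is 2021-03-25 (1 day later).
From 2021-03-25 to 2021-07-05: 6 + 30 + 31 + 30 + 5 = 102 days (rest of March, April, May, June, July).
102 ÷ 7 = 14 full weeks with remainder 4, so 14 more Thursdays after the first → 15.

15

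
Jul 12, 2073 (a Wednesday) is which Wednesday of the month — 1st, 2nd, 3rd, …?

Day 12 falls in week ⌈12/7⌉ of the month.
Days 1–7 hold the 1st Wednesday, 8–14 the 2nd, 15–21 the 3rd, 22–28 the 4th, 29–31 the 5th.
12 is in the range for the 2nd.

2nd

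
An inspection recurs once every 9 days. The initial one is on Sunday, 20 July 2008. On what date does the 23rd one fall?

3 February 2009

The 23rd occurrence is 22 intervals after the first: 22 × 9 = 198 days after 20 July 2008.
July has 31 days — 11 days to the end of July leaves 187.
August has 31 days (156 left).
September has 30 days (126 left).
October has 31 days (95 left).
November has 30 days (65 left).
December has 31 days (34 left).
January has 31 days (3 left).
3 days into February → 3 February 2009.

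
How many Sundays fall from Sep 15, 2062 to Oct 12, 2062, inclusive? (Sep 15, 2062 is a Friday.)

Sep 15, 2062 is a Friday; the first Sunday on or after it is Sep 17, 2062 (2 days later).
From Sep 17, 2062 to Oct 12, 2062: 13 + 12 = 25 days (rest of Sep, Oct).
25 ÷ 7 = 3 full weeks with remainder 4, so 3 more Sundays after the first → 4.

4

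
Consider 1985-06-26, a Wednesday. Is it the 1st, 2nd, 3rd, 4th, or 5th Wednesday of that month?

4th

Day 26 falls in week ⌈26/7⌉ of the month.
Days 1–7 hold the 1st Wednesday, 8–14 the 2nd, 15–21 the 3rd, 22–28 the 4th, 29–31 the 5th.
26 is in the range for the 4th.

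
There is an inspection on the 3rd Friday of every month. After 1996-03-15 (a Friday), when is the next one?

1996-04-19

March 1996 starts on a Friday; its first Friday is the 1st, so the 3rd Friday is the 15th — 1996-03-15.
That is not after 1996-03-15, so look at April 1996.
April 1996 starts on a Monday; its first Friday is the 5th, so the 3rd Friday is the 19th — 1996-04-19.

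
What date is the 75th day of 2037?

March 16, 2037

January has 31 days (75 − 31 = 44 remain).
February has 28 days (44 − 28 = 16 remain).
16 into March → March 16.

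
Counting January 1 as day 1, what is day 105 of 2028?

January has 31 days (105 − 31 = 74 remain).
February has 29 days (74 − 29 = 45 remain).
March has 31 days (45 − 31 = 14 remain).
14 into April → April 14.

14 April 2028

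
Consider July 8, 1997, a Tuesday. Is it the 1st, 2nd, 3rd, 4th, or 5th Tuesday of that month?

2nd

Day 8 falls in week ⌈8/7⌉ of the month.
Days 1–7 hold the 1st Tuesday, 8–14 the 2nd, 15–21 the 3rd, 22–28 the 4th, 29–31 the 5th.
8 is in the range for the 2nd.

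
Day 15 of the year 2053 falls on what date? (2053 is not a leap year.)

15 into January → January 15.

2053-01-15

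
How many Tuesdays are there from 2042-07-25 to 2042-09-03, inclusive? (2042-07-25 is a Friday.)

6

2042-07-25 is a Friday; the first Tuesday on or after it is 2042-07-29 (4 days later).
From 2042-07-29 to 2042-09-03: 2 + 31 + 3 = 36 days (rest of July, August, September).
36 ÷ 7 = 5 full weeks with remainder 1, so 5 more Tuesdays after the first → 6.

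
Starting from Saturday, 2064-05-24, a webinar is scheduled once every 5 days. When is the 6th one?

2064-06-18

The 6th occurrence is 5 intervals after the first: 5 × 5 = 25 days after 2064-05-24.
May has 31 days — 7 days to the end of May leaves 18.
18 days into June → 2064-06-18.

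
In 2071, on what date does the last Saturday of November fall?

The first Saturday of November 2071 is November 7.
November 2071 has 30 days. Adding weeks: 7, 14, 21, 28 — the last one ≤ 30 is the 28th.

2071-11-28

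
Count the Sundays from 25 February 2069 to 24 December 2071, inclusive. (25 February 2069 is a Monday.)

147

25 February 2069 is a Monday; the first Sunday on or after it is 3 March 2069 (6 days later).
From 3 March 2069 to 24 December 2071: 303 + 365 + 358 = 1026 days (rest of 2069, 2070, to 24 December 2071 in 2071).
1026 ÷ 7 = 146 full weeks with remainder 4, so 146 more Sundays after the first → 147.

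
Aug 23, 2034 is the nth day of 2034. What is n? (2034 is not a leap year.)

235

Days in months before Aug: 31 + 28 + 31 + 30 + 31 + 30 + 31 = 212.
Plus 23 days into Aug → day 235.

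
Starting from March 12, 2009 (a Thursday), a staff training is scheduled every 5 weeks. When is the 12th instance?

The 12th occurrence is 11 intervals after the first: 11 × 35 = 385 days after March 12, 2009.
March has 31 days — 19 days to the end of March leaves 366.
April has 30 days (336 left).
May has 31 days (305 left).
June has 30 days (275 left).
July has 31 days (244 left).
August has 31 days (213 left).
September has 30 days (183 left).
October has 31 days (152 left).
November has 30 days (122 left).
December has 31 days (91 left).
January has 31 days (60 left).
February has 28 days (32 left).
March has 31 days (1 left).
1 day into April → April 1, 2010.

April 1, 2010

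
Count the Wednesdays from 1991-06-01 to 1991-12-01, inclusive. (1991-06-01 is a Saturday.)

26

1991-06-01 is a Saturday; the first Wednesday on or after it is 1991-06-05 (4 days later).
From 1991-06-05 to 1991-12-01: 25 + 31 + 31 + 30 + 31 + 30 + 1 = 179 days (rest of June, July, August, September, October, November, December).
179 ÷ 7 = 25 full weeks with remainder 4, so 25 more Wednesdays after the first → 26.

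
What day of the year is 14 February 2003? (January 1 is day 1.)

45

Days in months before February: 31 = 31.
Plus 14 days into February → day 45.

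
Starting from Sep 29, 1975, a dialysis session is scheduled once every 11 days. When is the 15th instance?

Mar 1, 1976

The 15th occurrence is 14 intervals after the first: 14 × 11 = 154 days after Sep 29, 1975.
Sep has 30 days — 1 day to the end of Sep leaves 153.
Oct has 31 days (122 left).
Nov has 30 days (92 left).
Dec has 31 days (61 left).
Jan has 31 days (30 left).
Feb has 29 days (1 left).
1 day into Mar → Mar 1, 1976.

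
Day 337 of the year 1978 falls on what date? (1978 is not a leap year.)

3 December 1978

January has 31 days (337 − 31 = 306 remain).
February has 28 days (306 − 28 = 278 remain).
March has 31 days (278 − 31 = 247 remain).
April has 30 days (247 − 30 = 217 remain).
May has 31 days (217 − 31 = 186 remain).
June has 30 days (186 − 30 = 156 remain).
July has 31 days (156 − 31 = 125 remain).
August has 31 days (125 − 31 = 94 remain).
September has 30 days (94 − 30 = 64 remain).
October has 31 days (64 − 31 = 33 remain).
November has 30 days (33 − 30 = 3 remain).
3 into December → December 3.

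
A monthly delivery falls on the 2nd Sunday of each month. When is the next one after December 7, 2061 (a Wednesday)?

December 11, 2061

December 2061 starts on a Thursday; its first Sunday is the 4th, so the 2nd Sunday is the 11th — December 11, 2061.
December 11, 2061 is after December 7, 2061, so that is the next one.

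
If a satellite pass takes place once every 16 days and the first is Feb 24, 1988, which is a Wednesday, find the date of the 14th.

Sep 19, 1988

The 14th occurrence is 13 intervals after the first: 13 × 16 = 208 days after Feb 24, 1988.
Feb has 29 days — 5 days to the end of Feb leaves 203.
Mar has 31 days (172 left).
Apr has 30 days (142 left).
May has 31 days (111 left).
Jun has 30 days (81 left).
Jul has 31 days (50 left).
Aug has 31 days (19 left).
19 days into Sep → Sep 19, 1988.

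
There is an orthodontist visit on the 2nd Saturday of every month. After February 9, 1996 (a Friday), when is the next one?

February 1996 starts on a Thursday; its first Saturday is the 3rd, so the 2nd Saturday is the 10th — February 10, 1996.
February 10, 1996 is after February 9, 1996, so that is the next one.

February 10, 1996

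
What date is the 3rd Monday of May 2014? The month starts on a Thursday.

19 May 2014

May 2014 begins on a Thursday, so the first Monday is May 5 (4 days later).
The 3rd Monday is 2 weeks later: 5 + 14 = 19.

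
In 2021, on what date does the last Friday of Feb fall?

Feb 26, 2021

The first Friday of Feb 2021 is Feb 5.
Feb 2021 has 28 days. Adding weeks: 5, 12, 19, 26 — the last one ≤ 28 is the 26th.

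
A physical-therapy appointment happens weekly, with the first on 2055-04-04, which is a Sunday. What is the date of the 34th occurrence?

The 34th occurrence is 33 intervals after the first: 33 × 7 = 231 days after 2055-04-04.
April has 30 days — 26 days to the end of April leaves 205.
May has 31 days (174 left).
June has 30 days (144 left).
July has 31 days (113 left).
August has 31 days (82 left).
September has 30 days (52 left).
October has 31 days (21 left).
21 days into November → 2055-11-21.

2055-11-21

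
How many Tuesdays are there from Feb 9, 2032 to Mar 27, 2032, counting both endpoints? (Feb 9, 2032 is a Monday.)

Feb 9, 2032 is a Monday; the first Tuesday on or after it is Feb 10, 2032 (1 day later).
From Feb 10, 2032 to Mar 27, 2032: 19 + 27 = 46 days (rest of Feb, Mar).
46 ÷ 7 = 6 full weeks with remainder 4, so 6 more Tuesdays after the first → 7.

7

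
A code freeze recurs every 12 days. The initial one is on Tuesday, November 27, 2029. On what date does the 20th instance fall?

The 20th occurrence is 19 intervals after the first: 19 × 12 = 228 days after November 27, 2029.
November has 30 days — 3 days to the end of November leaves 225.
December has 31 days (194 left).
January has 31 days (163 left).
February has 28 days (135 left).
March has 31 days (104 left).
April has 30 days (74 left).
May has 31 days (43 left).
June has 30 days (13 left).
13 days into July → July 13, 2030.

July 13, 2030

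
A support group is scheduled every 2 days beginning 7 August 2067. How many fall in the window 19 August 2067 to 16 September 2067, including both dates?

Occurrences land 2·i days after 7 August 2067 for i = 0, 1, 2, …
19 August 2067 is 12 days after the start; 12 ÷ 2 = 6 remainder 0. First occurrence in the window: #7 on 19 August 2067 (6×2 = 12 days in).
16 September 2067 is 40 days after the start; 40 ÷ 2 = 20 remainder 0. Last occurrence in the window: #21 on 16 September 2067.
Occurrences #7 through #21: 15 in total.

15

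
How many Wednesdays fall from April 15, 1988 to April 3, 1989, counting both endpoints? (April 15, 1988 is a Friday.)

April 15, 1988 is a Friday; the first Wednesday on or after it is April 20, 1988 (5 days later).
From April 20, 1988 to April 3, 1989: 255 + 93 = 348 days (rest of 1988, to April 3, 1989 in 1989).
348 ÷ 7 = 49 full weeks with remainder 5, so 49 more Wednesdays after the first → 50.

50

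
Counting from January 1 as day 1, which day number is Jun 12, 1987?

Days in months before Jun: 31 + 28 + 31 + 30 + 31 = 151.
Plus 12 days into Jun → day 163.

163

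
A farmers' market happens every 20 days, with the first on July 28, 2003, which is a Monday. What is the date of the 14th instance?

The 14th occurrence is 13 intervals after the first: 13 × 20 = 260 days after July 28, 2003.
July has 31 days — 3 days to the end of July leaves 257.
August has 31 days (226 left).
September has 30 days (196 left).
October has 31 days (165 left).
November has 30 days (135 left).
December has 31 days (104 left).
January has 31 days (73 left).
February has 29 days (44 left).
March has 31 days (13 left).
13 days into April → April 13, 2004.

April 13, 2004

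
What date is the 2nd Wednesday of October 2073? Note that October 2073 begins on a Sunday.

2073-10-11

October 2073 begins on a Sunday, so the first Wednesday is October 4 (3 days later).
The 2nd Wednesday is 1 weeks later: 4 + 7 = 11.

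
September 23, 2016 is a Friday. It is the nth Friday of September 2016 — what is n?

4th

Day 23 falls in week ⌈23/7⌉ of the month.
Days 1–7 hold the 1st Friday, 8–14 the 2nd, 15–21 the 3rd, 22–28 the 4th, 29–31 the 5th.
23 is in the range for the 4th.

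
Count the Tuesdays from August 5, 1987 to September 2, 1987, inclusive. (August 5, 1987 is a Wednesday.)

August 5, 1987 is a Wednesday; the first Tuesday on or after it is August 11, 1987 (6 days later).
From August 11, 1987 to September 2, 1987: 20 + 2 = 22 days (rest of August, September).
22 ÷ 7 = 3 full weeks with remainder 1, so 3 more Tuesdays after the first → 4.

4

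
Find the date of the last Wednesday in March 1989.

The first Wednesday of March 1989 is March 1.
March 1989 has 31 days. Adding weeks: 1, 8, 15, 22, 29 — the last one ≤ 31 is the 29th.

1989-03-29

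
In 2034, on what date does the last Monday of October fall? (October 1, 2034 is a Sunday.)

2034-10-30

October 2034 begins on a Sunday, so the first Monday is October 2 (1 day later).
October 2034 has 31 days. Adding weeks: 2, 9, 16, 23, 30 — the last one ≤ 31 is the 30th.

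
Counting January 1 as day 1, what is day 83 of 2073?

2073-03-24

January has 31 days (83 − 31 = 52 remain).
February has 28 days (52 − 28 = 24 remain).
24 into March → March 24.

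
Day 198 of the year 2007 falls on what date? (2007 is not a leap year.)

17 July 2007

January has 31 days (198 − 31 = 167 remain).
February has 28 days (167 − 28 = 139 remain).
March has 31 days (139 − 31 = 108 remain).
April has 30 days (108 − 30 = 78 remain).
May has 31 days (78 − 31 = 47 remain).
June has 30 days (47 − 30 = 17 remain).
17 into July → July 17.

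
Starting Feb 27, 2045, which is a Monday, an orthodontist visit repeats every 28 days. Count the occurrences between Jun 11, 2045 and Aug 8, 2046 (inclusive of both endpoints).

Occurrences land 28·i days after Feb 27, 2045 for i = 0, 1, 2, …
Jun 11, 2045 is 104 days after the start; 104 ÷ 28 = 3 remainder 20; since the remainder is 20, round up to i = 4. First occurrence in the window: #5 on Jun 19, 2045 (4×28 = 112 days in).
Aug 8, 2046 is 527 days after the start; 527 ÷ 28 = 18 remainder 23. Last occurrence in the window: #19 on Jul 16, 2046.
Occurrences #5 through #19: 15 in total.

15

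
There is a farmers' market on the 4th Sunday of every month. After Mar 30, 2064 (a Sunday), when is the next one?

Mar 2064 starts on a Saturday; its first Sunday is the 2nd, so the 4th Sunday is the 23rd — Mar 23, 2064.
That is not after Mar 30, 2064, so look at Apr 2064.
Apr 2064 starts on a Tuesday; its first Sunday is the 6th, so the 4th Sunday is the 27th — Apr 27, 2064.

Apr 27, 2064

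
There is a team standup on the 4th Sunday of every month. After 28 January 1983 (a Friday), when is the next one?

27 February 1983

January 1983 starts on a Saturday; its first Sunday is the 2nd, so the 4th Sunday is the 23rd — 23 January 1983.
That is not after 28 January 1983, so look at February 1983.
February 1983 starts on a Tuesday; its first Sunday is the 6th, so the 4th Sunday is the 27th — 27 February 1983.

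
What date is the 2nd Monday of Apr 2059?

Apr 14, 2059

Apr 2059 begins on a Tuesday, so the first Monday is Apr 7 (6 days later).
The 2nd Monday is 1 weeks later: 7 + 7 = 14.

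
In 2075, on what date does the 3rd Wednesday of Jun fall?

Jun 19, 2075

Jun 2075 begins on a Saturday, so the first Wednesday is Jun 5 (4 days later).
The 3rd Wednesday is 2 weeks later: 5 + 14 = 19.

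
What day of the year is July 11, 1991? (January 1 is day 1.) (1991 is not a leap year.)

Days in months before July: 31 + 28 + 31 + 30 + 31 + 30 = 181.
Plus 11 days into July → day 192.

192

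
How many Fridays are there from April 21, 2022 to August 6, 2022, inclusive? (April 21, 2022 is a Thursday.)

16

April 21, 2022 is a Thursday; the first Friday on or after it is April 22, 2022 (1 day later).
From April 22, 2022 to August 6, 2022: 8 + 31 + 30 + 31 + 6 = 106 days (rest of April, May, June, July, August).
106 ÷ 7 = 15 full weeks with remainder 1, so 15 more Fridays after the first → 16.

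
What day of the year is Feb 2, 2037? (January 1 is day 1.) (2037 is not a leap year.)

33

Days in months before Feb: 31 = 31.
Plus 2 days into Feb → day 33.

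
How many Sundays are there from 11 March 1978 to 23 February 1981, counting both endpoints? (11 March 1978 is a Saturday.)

11 March 1978 is a Saturday; the first Sunday on or after it is 12 March 1978 (1 day later).
From 12 March 1978 to 23 February 1981: 294 + 365 + 366 + 54 = 1079 days (rest of 1978, 1979, 1980, to 23 February 1981 in 1981).
1079 ÷ 7 = 154 full weeks with remainder 1, so 154 more Sundays after the first → 155.

155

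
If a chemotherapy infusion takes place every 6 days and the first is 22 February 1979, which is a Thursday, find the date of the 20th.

The 20th occurrence is 19 intervals after the first: 19 × 6 = 114 days after 22 February 1979.
February has 28 days — 6 days to the end of February leaves 108.
March has 31 days (77 left).
April has 30 days (47 left).
May has 31 days (16 left).
16 days into June → 16 June 1979.

16 June 1979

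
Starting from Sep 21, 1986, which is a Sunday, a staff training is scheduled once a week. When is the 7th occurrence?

Nov 2, 1986

The 7th occurrence is 6 intervals after the first: 6 × 7 = 42 days after Sep 21, 1986.
Sep has 30 days — 9 days to the end of Sep leaves 33.
Oct has 31 days (2 left).
2 days into Nov → Nov 2, 1986.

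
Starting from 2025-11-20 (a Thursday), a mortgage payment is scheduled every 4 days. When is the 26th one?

The 26th occurrence is 25 intervals after the first: 25 × 4 = 100 days after 2025-11-20.
November has 30 days — 10 days to the end of November leaves 90.
December has 31 days (59 left).
January has 31 days (28 left).
28 days into February → 2026-02-28.

2026-02-28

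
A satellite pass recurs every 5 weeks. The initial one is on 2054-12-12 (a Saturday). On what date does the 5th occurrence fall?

2055-05-01

The 5th occurrence is 4 intervals after the first: 4 × 35 = 140 days after 2054-12-12.
December has 31 days — 19 days to the end of December leaves 121.
January has 31 days (90 left).
February has 28 days (62 left).
March has 31 days (31 left).
April has 30 days (1 left).
1 day into May → 2055-05-01.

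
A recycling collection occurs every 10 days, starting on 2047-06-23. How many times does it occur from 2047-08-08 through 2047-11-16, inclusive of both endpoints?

10

Occurrences land 10·i days after 2047-06-23 for i = 0, 1, 2, …
2047-08-08 is 46 days after the start; 46 ÷ 10 = 4 remainder 6; since the remainder is 6, round up to i = 5. First occurrence in the window: #6 on 2047-08-12 (5×10 = 50 days in).
2047-11-16 is 146 days after the start; 146 ÷ 10 = 14 remainder 6. Last occurrence in the window: #15 on 2047-11-10.
Occurrences #6 through #15: 10 in total.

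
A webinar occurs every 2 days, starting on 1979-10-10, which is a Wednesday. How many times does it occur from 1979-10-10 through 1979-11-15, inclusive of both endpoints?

19

Occurrences land 2·i days after 1979-10-10 for i = 0, 1, 2, …
The window opens on the start date, so the first occurrence inside is #1 on 1979-10-10.
1979-11-15 is 36 days after the start; 36 ÷ 2 = 18 remainder 0. Last occurrence in the window: #19 on 1979-11-15.
Occurrences #1 through #19: 19 in total.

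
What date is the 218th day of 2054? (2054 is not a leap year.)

Jan has 31 days (218 − 31 = 187 remain).
Feb has 28 days (187 − 28 = 159 remain).
Mar has 31 days (159 − 31 = 128 remain).
Apr has 30 days (128 − 30 = 98 remain).
May has 31 days (98 − 31 = 67 remain).
Jun has 30 days (67 − 30 = 37 remain).
Jul has 31 days (37 − 31 = 6 remain).
6 into Aug → Aug 6.

Aug 6, 2054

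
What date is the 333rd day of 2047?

November 29, 2047

January has 31 days (333 − 31 = 302 remain).
February has 28 days (302 − 28 = 274 remain).
March has 31 days (274 − 31 = 243 remain).
April has 30 days (243 − 30 = 213 remain).
May has 31 days (213 − 31 = 182 remain).
June has 30 days (182 − 30 = 152 remain).
July has 31 days (152 − 31 = 121 remain).
August has 31 days (121 − 31 = 90 remain).
September has 30 days (90 − 30 = 60 remain).
October has 31 days (60 − 31 = 29 remain).
29 into November → November 29.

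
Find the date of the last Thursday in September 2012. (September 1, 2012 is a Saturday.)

September 2012 begins on a Saturday, so the first Thursday is September 6 (5 days later).
September 2012 has 30 days. Adding weeks: 6, 13, 20, 27 — the last one ≤ 30 is the 27th.

2012-09-27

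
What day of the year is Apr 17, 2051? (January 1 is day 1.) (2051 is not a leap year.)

Days in months before Apr: 31 + 28 + 31 = 90.
Plus 17 days into Apr → day 107.

107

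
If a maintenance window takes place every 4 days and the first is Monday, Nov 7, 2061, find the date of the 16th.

Jan 6, 2062

The 16th occurrence is 15 intervals after the first: 15 × 4 = 60 days after Nov 7, 2061.
Nov has 30 days — 23 days to the end of Nov leaves 37.
Dec has 31 days (6 left).
6 days into Jan → Jan 6, 2062.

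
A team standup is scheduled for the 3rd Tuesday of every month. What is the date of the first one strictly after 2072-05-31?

2072-06-21

May 2072 starts on a Sunday; its first Tuesday is the 3rd, so the 3rd Tuesday is the 17th — 2072-05-17.
That is not after 2072-05-31, so look at June 2072.
June 2072 starts on a Wednesday; its first Tuesday is the 7th, so the 3rd Tuesday is the 21st — 2072-06-21.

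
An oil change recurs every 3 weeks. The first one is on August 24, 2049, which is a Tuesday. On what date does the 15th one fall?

June 14, 2050

The 15th occurrence is 14 intervals after the first: 14 × 21 = 294 days after August 24, 2049.
August has 31 days — 7 days to the end of August leaves 287.
September has 30 days (257 left).
October has 31 days (226 left).
November has 30 days (196 left).
December has 31 days (165 left).
January has 31 days (134 left).
February has 28 days (106 left).
March has 31 days (75 left).
April has 30 days (45 left).
May has 31 days (14 left).
14 days into June → June 14, 2050.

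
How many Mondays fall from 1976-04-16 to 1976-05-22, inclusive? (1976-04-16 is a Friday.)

1976-04-16 is a Friday; the first Monday on or after it is 1976-04-19 (3 days later).
From 1976-04-19 to 1976-05-22: 11 + 22 = 33 days (rest of April, May).
33 ÷ 7 = 4 full weeks with remainder 5, so 4 more Mondays after the first → 5.

5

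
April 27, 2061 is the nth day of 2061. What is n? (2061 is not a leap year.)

Days in months before April: 31 + 28 + 31 = 90.
Plus 27 days into April → day 117.

117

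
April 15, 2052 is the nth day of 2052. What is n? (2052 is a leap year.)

106

Days in months before April: 31 + 29 + 31 = 91.
Plus 15 days into April → day 106.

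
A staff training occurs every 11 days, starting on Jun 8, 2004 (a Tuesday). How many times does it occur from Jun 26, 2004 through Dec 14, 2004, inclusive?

16

Occurrences land 11·i days after Jun 8, 2004 for i = 0, 1, 2, …
Jun 26, 2004 is 18 days after the start; 18 ÷ 11 = 1 remainder 7; since the remainder is 7, round up to i = 2. First occurrence in the window: #3 on Jun 30, 2004 (2×11 = 22 days in).
Dec 14, 2004 is 189 days after the start; 189 ÷ 11 = 17 remainder 2. Last occurrence in the window: #18 on Dec 12, 2004.
Occurrences #3 through #18: 16 in total.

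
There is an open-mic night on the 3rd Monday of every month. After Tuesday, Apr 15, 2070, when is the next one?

Apr 21, 2070

Apr 2070 starts on a Tuesday; its first Monday is the 7th, so the 3rd Monday is the 21st — Apr 21, 2070.
Apr 21, 2070 is after Apr 15, 2070, so that is the next one.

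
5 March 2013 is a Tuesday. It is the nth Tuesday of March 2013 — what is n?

Day 5 falls in week ⌈5/7⌉ of the month.
Days 1–7 hold the 1st Tuesday, 8–14 the 2nd, 15–21 the 3rd, 22–28 the 4th, 29–31 the 5th.
5 is in the range for the 1st.

1st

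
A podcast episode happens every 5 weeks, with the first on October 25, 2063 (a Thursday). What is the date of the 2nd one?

November 29, 2063

The 2nd occurrence is 1 interval after the first: 1 × 35 = 35 days after October 25, 2063.
October has 31 days — 6 days to the end of October leaves 29.
29 days into November → November 29, 2063.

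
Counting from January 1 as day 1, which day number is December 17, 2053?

351

Days in months before December: 31 + 28 + 31 + 30 + 31 + 30 + 31 + 31 + 30 + 31 + 30 = 334.
Plus 17 days into December → day 351.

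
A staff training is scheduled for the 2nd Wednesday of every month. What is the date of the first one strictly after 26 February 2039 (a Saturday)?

February 2039 starts on a Tuesday; its first Wednesday is the 2nd, so the 2nd Wednesday is the 9th — 9 February 2039.
That is not after 26 February 2039, so look at March 2039.
March 2039 starts on a Tuesday; its first Wednesday is the 2nd, so the 2nd Wednesday is the 9th — 9 March 2039.

9 March 2039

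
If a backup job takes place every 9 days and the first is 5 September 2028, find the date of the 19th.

The 19th occurrence is 18 intervals after the first: 18 × 9 = 162 days after 5 September 2028.
September has 30 days — 25 days to the end of September leaves 137.
October has 31 days (106 left).
November has 30 days (76 left).
December has 31 days (45 left).
January has 31 days (14 left).
14 days into February → 14 February 2029.

14 February 2029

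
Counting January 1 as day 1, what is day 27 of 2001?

27 into January → January 27.

2001-01-27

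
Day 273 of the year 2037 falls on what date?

2037-09-30

January has 31 days (273 − 31 = 242 remain).
February has 28 days (242 − 28 = 214 remain).
March has 31 days (214 − 31 = 183 remain).
April has 30 days (183 − 30 = 153 remain).
May has 31 days (153 − 31 = 122 remain).
June has 30 days (122 − 30 = 92 remain).
July has 31 days (92 − 31 = 61 remain).
August has 31 days (61 − 31 = 30 remain).
30 into September → September 30.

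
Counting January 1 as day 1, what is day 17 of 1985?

1985-01-17

17 into January → January 17.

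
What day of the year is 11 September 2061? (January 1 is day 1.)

254

Days in months before September: 31 + 28 + 31 + 30 + 31 + 30 + 31 + 31 = 243.
Plus 11 days into September → day 254.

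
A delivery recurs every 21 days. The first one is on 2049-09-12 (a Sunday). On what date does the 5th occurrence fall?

2049-12-05

The 5th occurrence is 4 intervals after the first: 4 × 21 = 84 days after 2049-09-12.
September has 30 days — 18 days to the end of September leaves 66.
October has 31 days (35 left).
November has 30 days (5 left).
5 days into December → 2049-12-05.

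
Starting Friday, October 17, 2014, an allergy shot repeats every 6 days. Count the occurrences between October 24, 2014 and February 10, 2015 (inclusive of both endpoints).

18

Occurrences land 6·i days after October 17, 2014 for i = 0, 1, 2, …
October 24, 2014 is 7 days after the start; 7 ÷ 6 = 1 remainder 1; since the remainder is 1, round up to i = 2. First occurrence in the window: #3 on October 29, 2014 (2×6 = 12 days in).
February 10, 2015 is 116 days after the start; 116 ÷ 6 = 19 remainder 2. Last occurrence in the window: #20 on February 8, 2015.
Occurrences #3 through #20: 18 in total.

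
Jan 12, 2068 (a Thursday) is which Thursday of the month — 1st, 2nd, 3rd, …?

2nd

Day 12 falls in week ⌈12/7⌉ of the month.
Days 1–7 hold the 1st Thursday, 8–14 the 2nd, 15–21 the 3rd, 22–28 the 4th, 29–31 the 5th.
12 is in the range for the 2nd.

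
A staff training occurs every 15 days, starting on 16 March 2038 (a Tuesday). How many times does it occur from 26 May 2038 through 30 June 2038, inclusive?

Occurrences land 15·i days after 16 March 2038 for i = 0, 1, 2, …
26 May 2038 is 71 days after the start; 71 ÷ 15 = 4 remainder 11; since the remainder is 11, round up to i = 5. First occurrence in the window: #6 on 30 May 2038 (5×15 = 75 days in).
30 June 2038 is 106 days after the start; 106 ÷ 15 = 7 remainder 1. Last occurrence in the window: #8 on 29 June 2038.
Occurrences #6 through #8: 3 in total.

3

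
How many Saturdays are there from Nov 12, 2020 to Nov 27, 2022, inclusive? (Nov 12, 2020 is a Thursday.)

Nov 12, 2020 is a Thursday; the first Saturday on or after it is Nov 14, 2020 (2 days later).
From Nov 14, 2020 to Nov 27, 2022: 47 + 365 + 331 = 743 days (rest of 2020, 2021, to Nov 27, 2022 in 2022).
743 ÷ 7 = 106 full weeks with remainder 1, so 106 more Saturdays after the first → 107.

107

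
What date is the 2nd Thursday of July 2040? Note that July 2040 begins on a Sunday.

July 12, 2040

July 2040 begins on a Sunday, so the first Thursday is July 5 (4 days later).
The 2nd Thursday is 1 weeks later: 5 + 7 = 12.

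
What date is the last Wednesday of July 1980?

July 1980 begins on a Tuesday, so the first Wednesday is July 2 (1 day later).
July 1980 has 31 days. Adding weeks: 2, 9, 16, 23, 30 — the last one ≤ 31 is the 30th.

30 July 1980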